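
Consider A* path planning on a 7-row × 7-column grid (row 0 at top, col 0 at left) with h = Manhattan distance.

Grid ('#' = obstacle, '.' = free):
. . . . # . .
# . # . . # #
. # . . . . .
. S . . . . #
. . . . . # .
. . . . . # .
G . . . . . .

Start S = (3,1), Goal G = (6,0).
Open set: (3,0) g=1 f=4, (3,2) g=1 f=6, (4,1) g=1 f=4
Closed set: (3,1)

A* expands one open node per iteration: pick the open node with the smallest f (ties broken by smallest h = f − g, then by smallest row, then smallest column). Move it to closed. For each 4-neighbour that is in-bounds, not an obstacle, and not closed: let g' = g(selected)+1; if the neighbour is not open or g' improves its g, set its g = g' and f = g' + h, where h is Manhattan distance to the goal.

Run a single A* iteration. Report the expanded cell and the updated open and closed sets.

step 1: expand (3,0) (f=4, h=3) → closed; open now [(2,0) g=2 f=6, (3,2) g=1 f=6, (4,0) g=2 f=4, (4,1) g=1 f=4]

expanded=(3,0); open=[(2,0) g=2 f=6, (3,2) g=1 f=6, (4,0) g=2 f=4, (4,1) g=1 f=4]; closed=[(3,0), (3,1)]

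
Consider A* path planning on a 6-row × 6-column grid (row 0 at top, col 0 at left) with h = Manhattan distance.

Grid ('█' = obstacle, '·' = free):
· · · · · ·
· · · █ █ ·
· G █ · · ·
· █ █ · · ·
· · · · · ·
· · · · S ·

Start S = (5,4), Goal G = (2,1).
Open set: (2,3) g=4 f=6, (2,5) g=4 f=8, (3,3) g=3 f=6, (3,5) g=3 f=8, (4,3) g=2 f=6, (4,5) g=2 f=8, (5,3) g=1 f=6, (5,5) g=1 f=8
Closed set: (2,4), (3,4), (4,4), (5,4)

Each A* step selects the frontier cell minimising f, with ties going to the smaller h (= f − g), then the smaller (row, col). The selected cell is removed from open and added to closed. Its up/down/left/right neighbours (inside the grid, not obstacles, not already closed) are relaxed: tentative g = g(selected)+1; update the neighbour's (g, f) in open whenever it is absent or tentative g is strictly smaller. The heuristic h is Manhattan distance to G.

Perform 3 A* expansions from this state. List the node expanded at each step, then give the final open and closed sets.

order=[(2,3) → (3,3) → (4,3)]; open=[(2,5) g=4 f=8, (3,5) g=3 f=8, (4,2) g=3 f=6, (4,5) g=2 f=8, (5,3) g=1 f=6, (5,5) g=1 f=8]; closed=[(2,3), (2,4), (3,3), (3,4), (4,3), (4,4), (5,4)]

step 1: expand (2,3) (f=6, h=2) → closed; open now [(2,5) g=4 f=8, (3,3) g=3 f=6, (3,5) g=3 f=8, (4,3) g=2 f=6, (4,5) g=2 f=8, (5,3) g=1 f=6, (5,5) g=1 f=8]
step 2: expand (3,3) (f=6, h=3) → closed; open now [(2,5) g=4 f=8, (3,5) g=3 f=8, (4,3) g=2 f=6, (4,5) g=2 f=8, (5,3) g=1 f=6, (5,5) g=1 f=8]
step 3: expand (4,3) (f=6, h=4) → closed; open now [(2,5) g=4 f=8, (3,5) g=3 f=8, (4,2) g=3 f=6, (4,5) g=2 f=8, (5,3) g=1 f=6, (5,5) g=1 f=8]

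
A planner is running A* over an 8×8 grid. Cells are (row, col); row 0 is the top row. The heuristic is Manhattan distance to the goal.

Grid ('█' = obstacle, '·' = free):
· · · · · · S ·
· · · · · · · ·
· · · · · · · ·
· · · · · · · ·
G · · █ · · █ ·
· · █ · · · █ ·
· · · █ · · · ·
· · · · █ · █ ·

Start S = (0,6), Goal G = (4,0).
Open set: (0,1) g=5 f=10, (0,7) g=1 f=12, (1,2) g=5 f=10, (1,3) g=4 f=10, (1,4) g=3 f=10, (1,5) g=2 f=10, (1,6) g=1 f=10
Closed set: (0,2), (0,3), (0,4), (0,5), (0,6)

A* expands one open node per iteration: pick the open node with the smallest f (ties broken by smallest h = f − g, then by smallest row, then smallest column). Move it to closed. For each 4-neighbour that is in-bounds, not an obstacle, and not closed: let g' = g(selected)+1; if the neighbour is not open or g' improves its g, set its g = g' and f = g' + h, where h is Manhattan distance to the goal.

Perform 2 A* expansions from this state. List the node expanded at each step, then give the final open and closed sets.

order=[(0,1) → (0,0)]; open=[(0,7) g=1 f=12, (1,0) g=7 f=10, (1,1) g=6 f=10, (1,2) g=5 f=10, (1,3) g=4 f=10, (1,4) g=3 f=10, (1,5) g=2 f=10, (1,6) g=1 f=10]; closed=[(0,0), (0,1), (0,2), (0,3), (0,4), (0,5), (0,6)]

step 1: expand (0,1) (f=10, h=5) → closed; open now [(0,0) g=6 f=10, (0,7) g=1 f=12, (1,1) g=6 f=10, (1,2) g=5 f=10, (1,3) g=4 f=10, (1,4) g=3 f=10, (1,5) g=2 f=10, (1,6) g=1 f=10]
step 2: expand (0,0) (f=10, h=4) → closed; open now [(0,7) g=1 f=12, (1,0) g=7 f=10, (1,1) g=6 f=10, (1,2) g=5 f=10, (1,3) g=4 f=10, (1,4) g=3 f=10, (1,5) g=2 f=10, (1,6) g=1 f=10]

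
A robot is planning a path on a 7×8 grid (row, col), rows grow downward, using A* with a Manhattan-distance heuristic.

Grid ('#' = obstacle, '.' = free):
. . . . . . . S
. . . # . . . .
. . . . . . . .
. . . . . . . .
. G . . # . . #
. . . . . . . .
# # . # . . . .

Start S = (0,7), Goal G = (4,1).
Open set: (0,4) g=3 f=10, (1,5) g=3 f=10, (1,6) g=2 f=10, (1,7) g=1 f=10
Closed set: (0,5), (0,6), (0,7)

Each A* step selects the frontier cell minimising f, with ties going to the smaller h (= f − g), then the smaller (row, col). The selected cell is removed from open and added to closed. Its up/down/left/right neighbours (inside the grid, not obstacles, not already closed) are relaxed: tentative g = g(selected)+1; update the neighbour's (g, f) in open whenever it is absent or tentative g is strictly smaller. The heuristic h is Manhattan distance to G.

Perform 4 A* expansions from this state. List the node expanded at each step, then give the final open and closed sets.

step 1: expand (0,4) (f=10, h=7) → closed; open now [(0,3) g=4 f=10, (1,4) g=4 f=10, (1,5) g=3 f=10, (1,6) g=2 f=10, (1,7) g=1 f=10]
step 2: expand (0,3) (f=10, h=6) → closed; open now [(0,2) g=5 f=10, (1,4) g=4 f=10, (1,5) g=3 f=10, (1,6) g=2 f=10, (1,7) g=1 f=10]
step 3: expand (0,2) (f=10, h=5) → closed; open now [(0,1) g=6 f=10, (1,2) g=6 f=10, (1,4) g=4 f=10, (1,5) g=3 f=10, (1,6) g=2 f=10, (1,7) g=1 f=10]
step 4: expand (0,1) (f=10, h=4) → closed; open now [(0,0) g=7 f=12, (1,1) g=7 f=10, (1,2) g=6 f=10, (1,4) g=4 f=10, (1,5) g=3 f=10, (1,6) g=2 f=10, (1,7) g=1 f=10]

order=[(0,4) → (0,3) → (0,2) → (0,1)]; open=[(0,0) g=7 f=12, (1,1) g=7 f=10, (1,2) g=6 f=10, (1,4) g=4 f=10, (1,5) g=3 f=10, (1,6) g=2 f=10, (1,7) g=1 f=10]; closed=[(0,1), (0,2), (0,3), (0,4), (0,5), (0,6), (0,7)]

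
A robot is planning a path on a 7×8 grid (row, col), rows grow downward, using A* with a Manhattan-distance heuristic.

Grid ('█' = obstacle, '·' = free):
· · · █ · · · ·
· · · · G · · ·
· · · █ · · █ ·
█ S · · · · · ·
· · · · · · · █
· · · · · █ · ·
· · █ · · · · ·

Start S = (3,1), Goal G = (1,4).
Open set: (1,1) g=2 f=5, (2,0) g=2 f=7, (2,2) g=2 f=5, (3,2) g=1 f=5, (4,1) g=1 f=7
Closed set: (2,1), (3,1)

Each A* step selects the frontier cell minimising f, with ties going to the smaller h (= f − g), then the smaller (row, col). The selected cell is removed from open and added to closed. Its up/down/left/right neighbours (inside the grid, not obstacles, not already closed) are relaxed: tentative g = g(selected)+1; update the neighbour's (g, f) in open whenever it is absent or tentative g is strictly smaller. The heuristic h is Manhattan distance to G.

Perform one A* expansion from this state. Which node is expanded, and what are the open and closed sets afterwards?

expanded=(1,1); open=[(0,1) g=3 f=7, (1,0) g=3 f=7, (1,2) g=3 f=5, (2,0) g=2 f=7, (2,2) g=2 f=5, (3,2) g=1 f=5, (4,1) g=1 f=7]; closed=[(1,1), (2,1), (3,1)]

step 1: expand (1,1) (f=5, h=3) → closed; open now [(0,1) g=3 f=7, (1,0) g=3 f=7, (1,2) g=3 f=5, (2,0) g=2 f=7, (2,2) g=2 f=5, (3,2) g=1 f=5, (4,1) g=1 f=7]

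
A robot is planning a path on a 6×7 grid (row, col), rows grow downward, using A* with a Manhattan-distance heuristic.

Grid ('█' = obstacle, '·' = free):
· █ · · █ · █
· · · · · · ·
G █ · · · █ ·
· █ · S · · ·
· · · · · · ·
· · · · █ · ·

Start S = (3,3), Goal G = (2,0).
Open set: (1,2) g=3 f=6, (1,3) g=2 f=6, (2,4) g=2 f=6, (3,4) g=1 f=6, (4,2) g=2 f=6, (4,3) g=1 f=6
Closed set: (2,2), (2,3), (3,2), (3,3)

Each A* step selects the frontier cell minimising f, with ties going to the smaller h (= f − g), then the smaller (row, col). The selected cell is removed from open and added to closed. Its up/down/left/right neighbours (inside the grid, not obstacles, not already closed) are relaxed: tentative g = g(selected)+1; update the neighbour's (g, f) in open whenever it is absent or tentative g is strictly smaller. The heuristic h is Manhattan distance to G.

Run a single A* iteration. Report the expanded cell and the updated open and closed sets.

expanded=(1,2); open=[(0,2) g=4 f=8, (1,1) g=4 f=6, (1,3) g=2 f=6, (2,4) g=2 f=6, (3,4) g=1 f=6, (4,2) g=2 f=6, (4,3) g=1 f=6]; closed=[(1,2), (2,2), (2,3), (3,2), (3,3)]

step 1: expand (1,2) (f=6, h=3) → closed; open now [(0,2) g=4 f=8, (1,1) g=4 f=6, (1,3) g=2 f=6, (2,4) g=2 f=6, (3,4) g=1 f=6, (4,2) g=2 f=6, (4,3) g=1 f=6]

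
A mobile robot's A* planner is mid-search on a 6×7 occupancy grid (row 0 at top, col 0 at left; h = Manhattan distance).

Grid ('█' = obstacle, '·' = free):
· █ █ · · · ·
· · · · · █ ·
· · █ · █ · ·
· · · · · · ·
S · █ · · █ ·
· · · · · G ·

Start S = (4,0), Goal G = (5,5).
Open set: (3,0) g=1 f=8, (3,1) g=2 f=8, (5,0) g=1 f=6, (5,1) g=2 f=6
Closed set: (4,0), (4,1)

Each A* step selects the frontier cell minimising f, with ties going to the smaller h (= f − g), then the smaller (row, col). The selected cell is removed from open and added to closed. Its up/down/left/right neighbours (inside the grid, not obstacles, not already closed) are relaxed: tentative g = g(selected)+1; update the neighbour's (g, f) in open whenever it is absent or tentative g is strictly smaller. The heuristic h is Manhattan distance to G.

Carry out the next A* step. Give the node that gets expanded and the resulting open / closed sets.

step 1: expand (5,1) (f=6, h=4) → closed; open now [(3,0) g=1 f=8, (3,1) g=2 f=8, (5,0) g=1 f=6, (5,2) g=3 f=6]

expanded=(5,1); open=[(3,0) g=1 f=8, (3,1) g=2 f=8, (5,0) g=1 f=6, (5,2) g=3 f=6]; closed=[(4,0), (4,1), (5,1)]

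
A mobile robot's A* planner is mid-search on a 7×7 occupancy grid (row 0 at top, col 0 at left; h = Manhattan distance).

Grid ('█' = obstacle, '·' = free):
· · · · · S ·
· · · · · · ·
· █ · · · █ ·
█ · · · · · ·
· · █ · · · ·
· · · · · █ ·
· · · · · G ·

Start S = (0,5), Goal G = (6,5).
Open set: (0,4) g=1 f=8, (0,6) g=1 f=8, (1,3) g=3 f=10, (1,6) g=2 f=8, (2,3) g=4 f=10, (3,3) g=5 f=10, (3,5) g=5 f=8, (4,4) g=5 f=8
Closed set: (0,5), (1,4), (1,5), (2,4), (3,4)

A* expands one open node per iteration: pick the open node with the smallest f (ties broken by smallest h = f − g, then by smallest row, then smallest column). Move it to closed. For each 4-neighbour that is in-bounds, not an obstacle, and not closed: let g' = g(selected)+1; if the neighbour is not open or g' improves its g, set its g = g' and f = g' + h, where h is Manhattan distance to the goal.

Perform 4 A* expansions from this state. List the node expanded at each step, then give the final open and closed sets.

step 1: expand (3,5) (f=8, h=3) → closed; open now [(0,4) g=1 f=8, (0,6) g=1 f=8, (1,3) g=3 f=10, (1,6) g=2 f=8, (2,3) g=4 f=10, (3,3) g=5 f=10, (3,6) g=6 f=10, (4,4) g=5 f=8, (4,5) g=6 f=8]
step 2: expand (4,5) (f=8, h=2) → closed; open now [(0,4) g=1 f=8, (0,6) g=1 f=8, (1,3) g=3 f=10, (1,6) g=2 f=8, (2,3) g=4 f=10, (3,3) g=5 f=10, (3,6) g=6 f=10, (4,4) g=5 f=8, (4,6) g=7 f=10]
step 3: expand (4,4) (f=8, h=3) → closed; open now [(0,4) g=1 f=8, (0,6) g=1 f=8, (1,3) g=3 f=10, (1,6) g=2 f=8, (2,3) g=4 f=10, (3,3) g=5 f=10, (3,6) g=6 f=10, (4,3) g=6 f=10, (4,6) g=7 f=10, (5,4) g=6 f=8]
step 4: expand (5,4) (f=8, h=2) → closed; open now [(0,4) g=1 f=8, (0,6) g=1 f=8, (1,3) g=3 f=10, (1,6) g=2 f=8, (2,3) g=4 f=10, (3,3) g=5 f=10, (3,6) g=6 f=10, (4,3) g=6 f=10, (4,6) g=7 f=10, (5,3) g=7 f=10, (6,4) g=7 f=8]

order=[(3,5) → (4,5) → (4,4) → (5,4)]; open=[(0,4) g=1 f=8, (0,6) g=1 f=8, (1,3) g=3 f=10, (1,6) g=2 f=8, (2,3) g=4 f=10, (3,3) g=5 f=10, (3,6) g=6 f=10, (4,3) g=6 f=10, (4,6) g=7 f=10, (5,3) g=7 f=10, (6,4) g=7 f=8]; closed=[(0,5), (1,4), (1,5), (2,4), (3,4), (3,5), (4,4), (4,5), (5,4)]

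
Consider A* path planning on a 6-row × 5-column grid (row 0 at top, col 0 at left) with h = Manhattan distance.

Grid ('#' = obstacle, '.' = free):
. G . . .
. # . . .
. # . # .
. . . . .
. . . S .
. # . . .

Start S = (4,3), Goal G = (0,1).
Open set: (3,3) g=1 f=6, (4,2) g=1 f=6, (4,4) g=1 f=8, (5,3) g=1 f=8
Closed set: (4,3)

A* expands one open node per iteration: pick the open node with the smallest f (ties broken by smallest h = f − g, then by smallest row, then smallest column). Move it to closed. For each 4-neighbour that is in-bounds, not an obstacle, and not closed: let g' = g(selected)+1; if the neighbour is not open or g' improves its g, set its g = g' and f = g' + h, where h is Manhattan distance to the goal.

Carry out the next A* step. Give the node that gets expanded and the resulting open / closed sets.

expanded=(3,3); open=[(3,2) g=2 f=6, (3,4) g=2 f=8, (4,2) g=1 f=6, (4,4) g=1 f=8, (5,3) g=1 f=8]; closed=[(3,3), (4,3)]

step 1: expand (3,3) (f=6, h=5) → closed; open now [(3,2) g=2 f=6, (3,4) g=2 f=8, (4,2) g=1 f=6, (4,4) g=1 f=8, (5,3) g=1 f=8]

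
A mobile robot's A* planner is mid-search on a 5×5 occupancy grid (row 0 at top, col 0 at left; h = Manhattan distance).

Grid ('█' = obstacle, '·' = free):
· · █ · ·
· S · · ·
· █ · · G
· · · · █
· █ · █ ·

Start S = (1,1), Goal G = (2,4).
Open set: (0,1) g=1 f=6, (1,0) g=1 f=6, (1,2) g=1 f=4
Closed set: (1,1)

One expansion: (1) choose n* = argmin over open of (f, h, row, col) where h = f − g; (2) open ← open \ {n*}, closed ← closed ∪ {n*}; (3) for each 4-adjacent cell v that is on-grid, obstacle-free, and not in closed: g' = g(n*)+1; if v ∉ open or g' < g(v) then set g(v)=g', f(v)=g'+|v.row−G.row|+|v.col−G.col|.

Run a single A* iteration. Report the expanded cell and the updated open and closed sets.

step 1: expand (1,2) (f=4, h=3) → closed; open now [(0,1) g=1 f=6, (1,0) g=1 f=6, (1,3) g=2 f=4, (2,2) g=2 f=4]

expanded=(1,2); open=[(0,1) g=1 f=6, (1,0) g=1 f=6, (1,3) g=2 f=4, (2,2) g=2 f=4]; closed=[(1,1), (1,2)]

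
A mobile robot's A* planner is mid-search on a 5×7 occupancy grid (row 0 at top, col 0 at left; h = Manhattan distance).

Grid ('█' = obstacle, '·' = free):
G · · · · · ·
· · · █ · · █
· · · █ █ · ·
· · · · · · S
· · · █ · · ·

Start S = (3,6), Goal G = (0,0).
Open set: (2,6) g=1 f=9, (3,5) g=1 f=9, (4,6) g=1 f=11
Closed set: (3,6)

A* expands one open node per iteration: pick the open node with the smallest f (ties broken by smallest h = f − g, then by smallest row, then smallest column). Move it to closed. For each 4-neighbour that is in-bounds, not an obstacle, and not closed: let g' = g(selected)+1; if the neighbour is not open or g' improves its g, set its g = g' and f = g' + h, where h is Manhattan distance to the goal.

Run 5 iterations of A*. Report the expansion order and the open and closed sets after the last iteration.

step 1: expand (2,6) (f=9, h=8) → closed; open now [(2,5) g=2 f=9, (3,5) g=1 f=9, (4,6) g=1 f=11]
step 2: expand (2,5) (f=9, h=7) → closed; open now [(1,5) g=3 f=9, (3,5) g=1 f=9, (4,6) g=1 f=11]
step 3: expand (1,5) (f=9, h=6) → closed; open now [(0,5) g=4 f=9, (1,4) g=4 f=9, (3,5) g=1 f=9, (4,6) g=1 f=11]
step 4: expand (0,5) (f=9, h=5) → closed; open now [(0,4) g=5 f=9, (0,6) g=5 f=11, (1,4) g=4 f=9, (3,5) g=1 f=9, (4,6) g=1 f=11]
step 5: expand (0,4) (f=9, h=4) → closed; open now [(0,3) g=6 f=9, (0,6) g=5 f=11, (1,4) g=4 f=9, (3,5) g=1 f=9, (4,6) g=1 f=11]

order=[(2,6) → (2,5) → (1,5) → (0,5) → (0,4)]; open=[(0,3) g=6 f=9, (0,6) g=5 f=11, (1,4) g=4 f=9, (3,5) g=1 f=9, (4,6) g=1 f=11]; closed=[(0,4), (0,5), (1,5), (2,5), (2,6), (3,6)]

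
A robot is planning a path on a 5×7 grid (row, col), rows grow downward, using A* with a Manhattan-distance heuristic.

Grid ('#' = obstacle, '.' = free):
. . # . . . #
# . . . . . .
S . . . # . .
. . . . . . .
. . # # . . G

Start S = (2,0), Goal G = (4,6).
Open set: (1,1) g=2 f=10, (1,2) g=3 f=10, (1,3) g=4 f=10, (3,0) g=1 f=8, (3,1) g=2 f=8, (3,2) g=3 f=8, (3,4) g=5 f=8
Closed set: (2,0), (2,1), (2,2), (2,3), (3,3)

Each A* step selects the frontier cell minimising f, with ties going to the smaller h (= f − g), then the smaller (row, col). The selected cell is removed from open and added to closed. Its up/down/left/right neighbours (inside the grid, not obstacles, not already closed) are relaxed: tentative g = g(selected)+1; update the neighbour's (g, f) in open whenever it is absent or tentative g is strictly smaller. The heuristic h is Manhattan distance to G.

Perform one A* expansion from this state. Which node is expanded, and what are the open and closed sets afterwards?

step 1: expand (3,4) (f=8, h=3) → closed; open now [(1,1) g=2 f=10, (1,2) g=3 f=10, (1,3) g=4 f=10, (3,0) g=1 f=8, (3,1) g=2 f=8, (3,2) g=3 f=8, (3,5) g=6 f=8, (4,4) g=6 f=8]

expanded=(3,4); open=[(1,1) g=2 f=10, (1,2) g=3 f=10, (1,3) g=4 f=10, (3,0) g=1 f=8, (3,1) g=2 f=8, (3,2) g=3 f=8, (3,5) g=6 f=8, (4,4) g=6 f=8]; closed=[(2,0), (2,1), (2,2), (2,3), (3,3), (3,4)]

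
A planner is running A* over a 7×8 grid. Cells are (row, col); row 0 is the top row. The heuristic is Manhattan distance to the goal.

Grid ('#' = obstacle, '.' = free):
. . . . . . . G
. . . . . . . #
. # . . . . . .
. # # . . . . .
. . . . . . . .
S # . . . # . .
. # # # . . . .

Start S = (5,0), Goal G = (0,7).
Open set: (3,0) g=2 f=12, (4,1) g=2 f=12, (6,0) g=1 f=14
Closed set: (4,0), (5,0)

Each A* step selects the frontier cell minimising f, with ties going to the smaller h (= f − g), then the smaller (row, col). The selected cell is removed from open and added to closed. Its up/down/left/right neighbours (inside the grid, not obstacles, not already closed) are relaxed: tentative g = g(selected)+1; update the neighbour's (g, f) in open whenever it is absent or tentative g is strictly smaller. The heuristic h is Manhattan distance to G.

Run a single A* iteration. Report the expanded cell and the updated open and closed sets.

step 1: expand (3,0) (f=12, h=10) → closed; open now [(2,0) g=3 f=12, (4,1) g=2 f=12, (6,0) g=1 f=14]

expanded=(3,0); open=[(2,0) g=3 f=12, (4,1) g=2 f=12, (6,0) g=1 f=14]; closed=[(3,0), (4,0), (5,0)]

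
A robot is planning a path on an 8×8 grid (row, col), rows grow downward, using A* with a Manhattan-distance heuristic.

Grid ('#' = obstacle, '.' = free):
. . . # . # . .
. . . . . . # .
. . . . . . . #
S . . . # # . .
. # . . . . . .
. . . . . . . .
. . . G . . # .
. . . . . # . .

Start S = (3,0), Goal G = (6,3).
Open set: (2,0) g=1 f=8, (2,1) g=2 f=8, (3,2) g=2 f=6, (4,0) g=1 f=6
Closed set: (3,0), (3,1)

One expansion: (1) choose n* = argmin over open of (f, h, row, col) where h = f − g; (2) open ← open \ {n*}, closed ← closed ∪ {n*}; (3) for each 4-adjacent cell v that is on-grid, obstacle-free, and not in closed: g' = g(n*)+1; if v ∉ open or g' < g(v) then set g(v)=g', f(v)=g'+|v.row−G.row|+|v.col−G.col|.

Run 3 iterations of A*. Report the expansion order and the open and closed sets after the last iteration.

step 1: expand (3,2) (f=6, h=4) → closed; open now [(2,0) g=1 f=8, (2,1) g=2 f=8, (2,2) g=3 f=8, (3,3) g=3 f=6, (4,0) g=1 f=6, (4,2) g=3 f=6]
step 2: expand (3,3) (f=6, h=3) → closed; open now [(2,0) g=1 f=8, (2,1) g=2 f=8, (2,2) g=3 f=8, (2,3) g=4 f=8, (4,0) g=1 f=6, (4,2) g=3 f=6, (4,3) g=4 f=6]
step 3: expand (4,3) (f=6, h=2) → closed; open now [(2,0) g=1 f=8, (2,1) g=2 f=8, (2,2) g=3 f=8, (2,3) g=4 f=8, (4,0) g=1 f=6, (4,2) g=3 f=6, (4,4) g=5 f=8, (5,3) g=5 f=6]

order=[(3,2) → (3,3) → (4,3)]; open=[(2,0) g=1 f=8, (2,1) g=2 f=8, (2,2) g=3 f=8, (2,3) g=4 f=8, (4,0) g=1 f=6, (4,2) g=3 f=6, (4,4) g=5 f=8, (5,3) g=5 f=6]; closed=[(3,0), (3,1), (3,2), (3,3), (4,3)]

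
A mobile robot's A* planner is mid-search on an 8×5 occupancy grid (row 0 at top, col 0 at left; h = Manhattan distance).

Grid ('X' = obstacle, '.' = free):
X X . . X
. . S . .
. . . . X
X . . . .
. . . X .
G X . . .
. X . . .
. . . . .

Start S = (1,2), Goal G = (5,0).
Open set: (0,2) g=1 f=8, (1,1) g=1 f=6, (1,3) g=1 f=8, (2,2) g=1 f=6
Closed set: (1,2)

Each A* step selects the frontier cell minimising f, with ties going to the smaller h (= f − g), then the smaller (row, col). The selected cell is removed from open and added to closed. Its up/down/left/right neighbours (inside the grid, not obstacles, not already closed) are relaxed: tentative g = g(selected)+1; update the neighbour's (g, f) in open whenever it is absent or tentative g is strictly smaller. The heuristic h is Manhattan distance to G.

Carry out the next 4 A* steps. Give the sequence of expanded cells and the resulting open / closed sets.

order=[(1,1) → (1,0) → (2,0) → (2,1)]; open=[(0,2) g=1 f=8, (1,3) g=1 f=8, (2,2) g=1 f=6, (3,1) g=3 f=6]; closed=[(1,0), (1,1), (1,2), (2,0), (2,1)]

step 1: expand (1,1) (f=6, h=5) → closed; open now [(0,2) g=1 f=8, (1,0) g=2 f=6, (1,3) g=1 f=8, (2,1) g=2 f=6, (2,2) g=1 f=6]
step 2: expand (1,0) (f=6, h=4) → closed; open now [(0,2) g=1 f=8, (1,3) g=1 f=8, (2,0) g=3 f=6, (2,1) g=2 f=6, (2,2) g=1 f=6]
step 3: expand (2,0) (f=6, h=3) → closed; open now [(0,2) g=1 f=8, (1,3) g=1 f=8, (2,1) g=2 f=6, (2,2) g=1 f=6]
step 4: expand (2,1) (f=6, h=4) → closed; open now [(0,2) g=1 f=8, (1,3) g=1 f=8, (2,2) g=1 f=6, (3,1) g=3 f=6]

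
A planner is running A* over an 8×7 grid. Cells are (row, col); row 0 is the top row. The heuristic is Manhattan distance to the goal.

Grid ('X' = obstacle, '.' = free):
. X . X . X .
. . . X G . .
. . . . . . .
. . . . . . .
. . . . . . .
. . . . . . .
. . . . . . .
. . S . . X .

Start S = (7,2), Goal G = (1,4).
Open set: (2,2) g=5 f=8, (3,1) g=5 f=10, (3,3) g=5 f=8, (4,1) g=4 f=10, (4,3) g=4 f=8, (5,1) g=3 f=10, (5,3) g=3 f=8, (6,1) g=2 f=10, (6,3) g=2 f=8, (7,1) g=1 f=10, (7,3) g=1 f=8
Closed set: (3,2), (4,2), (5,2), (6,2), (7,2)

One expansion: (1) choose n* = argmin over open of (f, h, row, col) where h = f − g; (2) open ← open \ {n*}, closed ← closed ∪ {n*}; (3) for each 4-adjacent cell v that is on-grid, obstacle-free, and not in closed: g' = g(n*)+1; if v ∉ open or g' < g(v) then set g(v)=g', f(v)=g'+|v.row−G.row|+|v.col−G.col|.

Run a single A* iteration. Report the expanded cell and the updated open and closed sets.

expanded=(2,2); open=[(1,2) g=6 f=8, (2,1) g=6 f=10, (2,3) g=6 f=8, (3,1) g=5 f=10, (3,3) g=5 f=8, (4,1) g=4 f=10, (4,3) g=4 f=8, (5,1) g=3 f=10, (5,3) g=3 f=8, (6,1) g=2 f=10, (6,3) g=2 f=8, (7,1) g=1 f=10, (7,3) g=1 f=8]; closed=[(2,2), (3,2), (4,2), (5,2), (6,2), (7,2)]

step 1: expand (2,2) (f=8, h=3) → closed; open now [(1,2) g=6 f=8, (2,1) g=6 f=10, (2,3) g=6 f=8, (3,1) g=5 f=10, (3,3) g=5 f=8, (4,1) g=4 f=10, (4,3) g=4 f=8, (5,1) g=3 f=10, (5,3) g=3 f=8, (6,1) g=2 f=10, (6,3) g=2 f=8, (7,1) g=1 f=10, (7,3) g=1 f=8]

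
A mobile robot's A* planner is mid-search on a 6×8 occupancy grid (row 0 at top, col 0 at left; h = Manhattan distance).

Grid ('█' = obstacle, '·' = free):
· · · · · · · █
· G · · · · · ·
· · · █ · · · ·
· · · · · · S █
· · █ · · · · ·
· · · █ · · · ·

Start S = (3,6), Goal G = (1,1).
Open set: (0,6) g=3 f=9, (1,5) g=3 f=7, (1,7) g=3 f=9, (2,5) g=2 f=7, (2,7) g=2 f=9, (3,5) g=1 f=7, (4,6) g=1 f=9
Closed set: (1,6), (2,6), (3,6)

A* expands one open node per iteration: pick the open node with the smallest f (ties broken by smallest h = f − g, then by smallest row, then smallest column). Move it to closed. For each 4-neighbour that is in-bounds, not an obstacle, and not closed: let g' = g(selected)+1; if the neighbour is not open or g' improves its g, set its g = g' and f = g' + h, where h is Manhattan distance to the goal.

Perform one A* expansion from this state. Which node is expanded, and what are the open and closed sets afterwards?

step 1: expand (1,5) (f=7, h=4) → closed; open now [(0,5) g=4 f=9, (0,6) g=3 f=9, (1,4) g=4 f=7, (1,7) g=3 f=9, (2,5) g=2 f=7, (2,7) g=2 f=9, (3,5) g=1 f=7, (4,6) g=1 f=9]

expanded=(1,5); open=[(0,5) g=4 f=9, (0,6) g=3 f=9, (1,4) g=4 f=7, (1,7) g=3 f=9, (2,5) g=2 f=7, (2,7) g=2 f=9, (3,5) g=1 f=7, (4,6) g=1 f=9]; closed=[(1,5), (1,6), (2,6), (3,6)]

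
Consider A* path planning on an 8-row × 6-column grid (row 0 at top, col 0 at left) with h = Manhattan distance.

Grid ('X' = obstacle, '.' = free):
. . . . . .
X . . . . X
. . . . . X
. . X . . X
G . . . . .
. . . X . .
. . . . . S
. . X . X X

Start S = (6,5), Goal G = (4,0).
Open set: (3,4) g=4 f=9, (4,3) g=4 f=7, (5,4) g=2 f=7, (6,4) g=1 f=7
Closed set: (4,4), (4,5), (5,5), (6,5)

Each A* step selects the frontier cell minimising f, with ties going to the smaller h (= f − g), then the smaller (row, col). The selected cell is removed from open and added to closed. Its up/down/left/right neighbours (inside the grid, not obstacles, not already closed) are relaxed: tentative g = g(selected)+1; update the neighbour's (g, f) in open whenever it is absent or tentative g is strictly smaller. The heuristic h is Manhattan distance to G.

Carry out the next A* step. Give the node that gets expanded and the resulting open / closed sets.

step 1: expand (4,3) (f=7, h=3) → closed; open now [(3,3) g=5 f=9, (3,4) g=4 f=9, (4,2) g=5 f=7, (5,4) g=2 f=7, (6,4) g=1 f=7]

expanded=(4,3); open=[(3,3) g=5 f=9, (3,4) g=4 f=9, (4,2) g=5 f=7, (5,4) g=2 f=7, (6,4) g=1 f=7]; closed=[(4,3), (4,4), (4,5), (5,5), (6,5)]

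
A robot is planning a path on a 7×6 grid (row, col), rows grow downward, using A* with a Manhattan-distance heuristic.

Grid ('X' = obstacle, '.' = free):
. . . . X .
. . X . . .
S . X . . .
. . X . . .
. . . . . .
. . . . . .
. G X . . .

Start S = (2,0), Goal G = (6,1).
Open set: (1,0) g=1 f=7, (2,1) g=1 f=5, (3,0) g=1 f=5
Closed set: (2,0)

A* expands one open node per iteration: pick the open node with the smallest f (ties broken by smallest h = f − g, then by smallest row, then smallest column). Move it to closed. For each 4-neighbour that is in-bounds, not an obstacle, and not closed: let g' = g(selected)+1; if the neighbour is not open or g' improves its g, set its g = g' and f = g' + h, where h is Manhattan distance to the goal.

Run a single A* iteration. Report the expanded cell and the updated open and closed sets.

expanded=(2,1); open=[(1,0) g=1 f=7, (1,1) g=2 f=7, (3,0) g=1 f=5, (3,1) g=2 f=5]; closed=[(2,0), (2,1)]

step 1: expand (2,1) (f=5, h=4) → closed; open now [(1,0) g=1 f=7, (1,1) g=2 f=7, (3,0) g=1 f=5, (3,1) g=2 f=5]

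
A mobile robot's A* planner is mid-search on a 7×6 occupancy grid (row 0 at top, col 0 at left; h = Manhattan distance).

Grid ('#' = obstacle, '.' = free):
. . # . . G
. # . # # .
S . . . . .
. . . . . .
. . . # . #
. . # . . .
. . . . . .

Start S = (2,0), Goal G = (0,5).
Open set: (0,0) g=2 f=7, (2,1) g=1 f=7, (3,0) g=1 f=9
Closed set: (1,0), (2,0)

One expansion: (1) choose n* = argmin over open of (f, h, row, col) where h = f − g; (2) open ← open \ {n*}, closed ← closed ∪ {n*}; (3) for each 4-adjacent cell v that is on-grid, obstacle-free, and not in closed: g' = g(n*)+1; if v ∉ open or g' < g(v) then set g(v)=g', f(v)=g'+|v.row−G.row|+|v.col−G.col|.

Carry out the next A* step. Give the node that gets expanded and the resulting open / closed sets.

expanded=(0,0); open=[(0,1) g=3 f=7, (2,1) g=1 f=7, (3,0) g=1 f=9]; closed=[(0,0), (1,0), (2,0)]

step 1: expand (0,0) (f=7, h=5) → closed; open now [(0,1) g=3 f=7, (2,1) g=1 f=7, (3,0) g=1 f=9]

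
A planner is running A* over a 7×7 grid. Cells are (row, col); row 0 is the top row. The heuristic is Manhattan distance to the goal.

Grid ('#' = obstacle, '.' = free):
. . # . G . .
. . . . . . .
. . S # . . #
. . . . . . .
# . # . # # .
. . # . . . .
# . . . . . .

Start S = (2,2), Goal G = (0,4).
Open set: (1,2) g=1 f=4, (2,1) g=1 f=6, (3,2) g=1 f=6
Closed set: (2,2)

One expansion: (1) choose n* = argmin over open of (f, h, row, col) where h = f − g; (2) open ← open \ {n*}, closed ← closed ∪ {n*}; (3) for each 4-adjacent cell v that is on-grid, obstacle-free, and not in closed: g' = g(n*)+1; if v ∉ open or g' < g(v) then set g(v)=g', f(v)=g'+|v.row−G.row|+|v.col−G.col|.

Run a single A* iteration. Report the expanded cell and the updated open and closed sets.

expanded=(1,2); open=[(1,1) g=2 f=6, (1,3) g=2 f=4, (2,1) g=1 f=6, (3,2) g=1 f=6]; closed=[(1,2), (2,2)]

step 1: expand (1,2) (f=4, h=3) → closed; open now [(1,1) g=2 f=6, (1,3) g=2 f=4, (2,1) g=1 f=6, (3,2) g=1 f=6]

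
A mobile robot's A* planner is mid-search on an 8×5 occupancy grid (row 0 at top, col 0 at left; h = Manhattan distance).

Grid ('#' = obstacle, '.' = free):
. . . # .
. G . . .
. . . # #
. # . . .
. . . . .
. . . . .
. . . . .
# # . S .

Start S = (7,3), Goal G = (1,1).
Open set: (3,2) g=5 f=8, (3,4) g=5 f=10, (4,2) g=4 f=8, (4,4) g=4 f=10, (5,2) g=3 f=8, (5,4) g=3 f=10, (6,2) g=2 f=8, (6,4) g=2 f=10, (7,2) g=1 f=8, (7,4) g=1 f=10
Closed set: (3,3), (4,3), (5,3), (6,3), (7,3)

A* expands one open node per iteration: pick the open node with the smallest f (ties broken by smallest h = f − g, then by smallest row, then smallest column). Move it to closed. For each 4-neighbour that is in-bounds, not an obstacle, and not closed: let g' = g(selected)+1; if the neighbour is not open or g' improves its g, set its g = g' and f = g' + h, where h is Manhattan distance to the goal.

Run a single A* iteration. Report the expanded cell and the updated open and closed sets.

expanded=(3,2); open=[(2,2) g=6 f=8, (3,4) g=5 f=10, (4,2) g=4 f=8, (4,4) g=4 f=10, (5,2) g=3 f=8, (5,4) g=3 f=10, (6,2) g=2 f=8, (6,4) g=2 f=10, (7,2) g=1 f=8, (7,4) g=1 f=10]; closed=[(3,2), (3,3), (4,3), (5,3), (6,3), (7,3)]

step 1: expand (3,2) (f=8, h=3) → closed; open now [(2,2) g=6 f=8, (3,4) g=5 f=10, (4,2) g=4 f=8, (4,4) g=4 f=10, (5,2) g=3 f=8, (5,4) g=3 f=10, (6,2) g=2 f=8, (6,4) g=2 f=10, (7,2) g=1 f=8, (7,4) g=1 f=10]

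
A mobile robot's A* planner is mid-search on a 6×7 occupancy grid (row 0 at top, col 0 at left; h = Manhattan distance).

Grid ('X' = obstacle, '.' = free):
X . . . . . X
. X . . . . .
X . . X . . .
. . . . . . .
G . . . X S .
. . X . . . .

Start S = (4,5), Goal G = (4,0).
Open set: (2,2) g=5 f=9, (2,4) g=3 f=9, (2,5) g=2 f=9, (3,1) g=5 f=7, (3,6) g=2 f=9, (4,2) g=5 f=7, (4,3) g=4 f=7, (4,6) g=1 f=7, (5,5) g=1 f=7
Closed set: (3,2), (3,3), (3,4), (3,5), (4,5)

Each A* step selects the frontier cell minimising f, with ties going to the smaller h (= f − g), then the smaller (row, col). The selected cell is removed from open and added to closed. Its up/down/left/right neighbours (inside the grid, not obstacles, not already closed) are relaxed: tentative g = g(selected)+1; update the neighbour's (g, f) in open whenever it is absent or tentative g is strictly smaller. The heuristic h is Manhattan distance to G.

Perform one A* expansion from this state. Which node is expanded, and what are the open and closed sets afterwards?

expanded=(3,1); open=[(2,1) g=6 f=9, (2,2) g=5 f=9, (2,4) g=3 f=9, (2,5) g=2 f=9, (3,0) g=6 f=7, (3,6) g=2 f=9, (4,1) g=6 f=7, (4,2) g=5 f=7, (4,3) g=4 f=7, (4,6) g=1 f=7, (5,5) g=1 f=7]; closed=[(3,1), (3,2), (3,3), (3,4), (3,5), (4,5)]

step 1: expand (3,1) (f=7, h=2) → closed; open now [(2,1) g=6 f=9, (2,2) g=5 f=9, (2,4) g=3 f=9, (2,5) g=2 f=9, (3,0) g=6 f=7, (3,6) g=2 f=9, (4,1) g=6 f=7, (4,2) g=5 f=7, (4,3) g=4 f=7, (4,6) g=1 f=7, (5,5) g=1 f=7]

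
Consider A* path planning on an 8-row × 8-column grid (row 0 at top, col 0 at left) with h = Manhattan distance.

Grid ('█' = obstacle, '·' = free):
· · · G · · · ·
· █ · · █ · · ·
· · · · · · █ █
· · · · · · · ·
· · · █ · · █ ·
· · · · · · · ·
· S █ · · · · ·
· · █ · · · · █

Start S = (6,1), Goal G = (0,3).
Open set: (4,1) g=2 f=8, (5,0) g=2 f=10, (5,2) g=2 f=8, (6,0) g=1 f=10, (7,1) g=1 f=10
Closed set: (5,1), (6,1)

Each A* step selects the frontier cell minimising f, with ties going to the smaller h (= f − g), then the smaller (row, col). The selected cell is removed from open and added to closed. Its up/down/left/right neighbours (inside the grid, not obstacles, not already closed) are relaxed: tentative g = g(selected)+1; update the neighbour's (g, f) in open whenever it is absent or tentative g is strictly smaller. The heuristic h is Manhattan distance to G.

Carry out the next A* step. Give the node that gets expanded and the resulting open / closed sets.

expanded=(4,1); open=[(3,1) g=3 f=8, (4,0) g=3 f=10, (4,2) g=3 f=8, (5,0) g=2 f=10, (5,2) g=2 f=8, (6,0) g=1 f=10, (7,1) g=1 f=10]; closed=[(4,1), (5,1), (6,1)]

step 1: expand (4,1) (f=8, h=6) → closed; open now [(3,1) g=3 f=8, (4,0) g=3 f=10, (4,2) g=3 f=8, (5,0) g=2 f=10, (5,2) g=2 f=8, (6,0) g=1 f=10, (7,1) g=1 f=10]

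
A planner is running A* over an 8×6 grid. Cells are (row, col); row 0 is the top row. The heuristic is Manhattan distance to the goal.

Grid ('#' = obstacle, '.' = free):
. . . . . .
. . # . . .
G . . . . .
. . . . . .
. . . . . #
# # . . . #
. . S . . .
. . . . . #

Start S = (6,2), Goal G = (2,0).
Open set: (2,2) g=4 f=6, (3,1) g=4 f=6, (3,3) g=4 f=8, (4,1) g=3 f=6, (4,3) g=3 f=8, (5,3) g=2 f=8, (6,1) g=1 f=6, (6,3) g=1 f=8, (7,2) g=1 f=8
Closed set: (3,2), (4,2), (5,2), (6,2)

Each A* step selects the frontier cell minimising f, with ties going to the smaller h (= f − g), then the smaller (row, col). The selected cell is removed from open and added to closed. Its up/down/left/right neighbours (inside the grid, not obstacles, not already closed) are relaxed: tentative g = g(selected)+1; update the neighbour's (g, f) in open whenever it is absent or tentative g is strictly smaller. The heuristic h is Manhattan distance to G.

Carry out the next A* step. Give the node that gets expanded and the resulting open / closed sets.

step 1: expand (2,2) (f=6, h=2) → closed; open now [(2,1) g=5 f=6, (2,3) g=5 f=8, (3,1) g=4 f=6, (3,3) g=4 f=8, (4,1) g=3 f=6, (4,3) g=3 f=8, (5,3) g=2 f=8, (6,1) g=1 f=6, (6,3) g=1 f=8, (7,2) g=1 f=8]

expanded=(2,2); open=[(2,1) g=5 f=6, (2,3) g=5 f=8, (3,1) g=4 f=6, (3,3) g=4 f=8, (4,1) g=3 f=6, (4,3) g=3 f=8, (5,3) g=2 f=8, (6,1) g=1 f=6, (6,3) g=1 f=8, (7,2) g=1 f=8]; closed=[(2,2), (3,2), (4,2), (5,2), (6,2)]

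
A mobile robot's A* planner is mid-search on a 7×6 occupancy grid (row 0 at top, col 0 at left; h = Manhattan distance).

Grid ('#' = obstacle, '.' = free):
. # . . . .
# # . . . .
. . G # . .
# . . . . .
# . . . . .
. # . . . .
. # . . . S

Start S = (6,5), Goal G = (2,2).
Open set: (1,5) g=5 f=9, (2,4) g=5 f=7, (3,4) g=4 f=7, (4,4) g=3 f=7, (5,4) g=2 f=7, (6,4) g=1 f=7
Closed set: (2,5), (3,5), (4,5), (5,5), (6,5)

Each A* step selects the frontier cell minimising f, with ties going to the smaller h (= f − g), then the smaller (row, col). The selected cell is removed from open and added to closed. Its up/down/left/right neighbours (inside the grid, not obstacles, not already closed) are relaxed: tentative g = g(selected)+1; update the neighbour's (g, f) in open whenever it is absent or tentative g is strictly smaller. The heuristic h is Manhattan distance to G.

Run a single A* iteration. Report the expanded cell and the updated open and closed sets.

step 1: expand (2,4) (f=7, h=2) → closed; open now [(1,4) g=6 f=9, (1,5) g=5 f=9, (3,4) g=4 f=7, (4,4) g=3 f=7, (5,4) g=2 f=7, (6,4) g=1 f=7]

expanded=(2,4); open=[(1,4) g=6 f=9, (1,5) g=5 f=9, (3,4) g=4 f=7, (4,4) g=3 f=7, (5,4) g=2 f=7, (6,4) g=1 f=7]; closed=[(2,4), (2,5), (3,5), (4,5), (5,5), (6,5)]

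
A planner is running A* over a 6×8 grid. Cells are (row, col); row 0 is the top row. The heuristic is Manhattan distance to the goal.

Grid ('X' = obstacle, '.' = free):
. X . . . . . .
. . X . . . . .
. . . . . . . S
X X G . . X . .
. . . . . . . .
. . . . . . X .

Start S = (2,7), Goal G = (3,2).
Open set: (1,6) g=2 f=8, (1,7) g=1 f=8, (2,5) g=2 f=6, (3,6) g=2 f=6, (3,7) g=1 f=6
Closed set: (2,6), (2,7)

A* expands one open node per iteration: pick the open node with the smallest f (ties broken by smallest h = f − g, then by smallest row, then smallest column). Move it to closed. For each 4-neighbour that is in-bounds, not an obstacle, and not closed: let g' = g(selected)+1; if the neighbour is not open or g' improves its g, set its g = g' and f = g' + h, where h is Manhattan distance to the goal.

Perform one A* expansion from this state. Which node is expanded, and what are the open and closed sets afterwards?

step 1: expand (2,5) (f=6, h=4) → closed; open now [(1,5) g=3 f=8, (1,6) g=2 f=8, (1,7) g=1 f=8, (2,4) g=3 f=6, (3,6) g=2 f=6, (3,7) g=1 f=6]

expanded=(2,5); open=[(1,5) g=3 f=8, (1,6) g=2 f=8, (1,7) g=1 f=8, (2,4) g=3 f=6, (3,6) g=2 f=6, (3,7) g=1 f=6]; closed=[(2,5), (2,6), (2,7)]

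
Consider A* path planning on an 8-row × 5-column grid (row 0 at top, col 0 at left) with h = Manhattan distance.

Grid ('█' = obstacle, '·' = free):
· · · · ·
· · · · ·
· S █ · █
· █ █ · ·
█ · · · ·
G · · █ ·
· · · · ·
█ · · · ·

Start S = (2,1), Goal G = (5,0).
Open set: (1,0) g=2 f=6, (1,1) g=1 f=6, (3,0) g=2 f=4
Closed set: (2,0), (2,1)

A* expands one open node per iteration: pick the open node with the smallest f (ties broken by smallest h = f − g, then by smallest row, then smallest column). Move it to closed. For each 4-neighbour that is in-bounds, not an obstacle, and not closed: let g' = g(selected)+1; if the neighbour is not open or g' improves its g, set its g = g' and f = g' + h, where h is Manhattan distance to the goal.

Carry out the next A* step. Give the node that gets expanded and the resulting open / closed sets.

step 1: expand (3,0) (f=4, h=2) → closed; open now [(1,0) g=2 f=6, (1,1) g=1 f=6]

expanded=(3,0); open=[(1,0) g=2 f=6, (1,1) g=1 f=6]; closed=[(2,0), (2,1), (3,0)]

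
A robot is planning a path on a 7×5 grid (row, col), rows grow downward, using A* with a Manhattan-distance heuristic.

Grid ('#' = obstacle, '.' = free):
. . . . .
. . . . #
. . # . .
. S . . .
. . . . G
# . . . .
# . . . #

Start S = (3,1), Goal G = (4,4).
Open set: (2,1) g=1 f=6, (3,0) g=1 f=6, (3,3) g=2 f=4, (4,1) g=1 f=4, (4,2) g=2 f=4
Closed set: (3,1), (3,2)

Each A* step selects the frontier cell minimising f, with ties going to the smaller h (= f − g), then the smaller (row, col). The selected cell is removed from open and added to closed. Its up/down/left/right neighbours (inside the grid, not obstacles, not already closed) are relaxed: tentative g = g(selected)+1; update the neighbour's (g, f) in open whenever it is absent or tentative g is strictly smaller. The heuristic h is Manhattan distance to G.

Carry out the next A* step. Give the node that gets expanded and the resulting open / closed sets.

step 1: expand (3,3) (f=4, h=2) → closed; open now [(2,1) g=1 f=6, (2,3) g=3 f=6, (3,0) g=1 f=6, (3,4) g=3 f=4, (4,1) g=1 f=4, (4,2) g=2 f=4, (4,3) g=3 f=4]

expanded=(3,3); open=[(2,1) g=1 f=6, (2,3) g=3 f=6, (3,0) g=1 f=6, (3,4) g=3 f=4, (4,1) g=1 f=4, (4,2) g=2 f=4, (4,3) g=3 f=4]; closed=[(3,1), (3,2), (3,3)]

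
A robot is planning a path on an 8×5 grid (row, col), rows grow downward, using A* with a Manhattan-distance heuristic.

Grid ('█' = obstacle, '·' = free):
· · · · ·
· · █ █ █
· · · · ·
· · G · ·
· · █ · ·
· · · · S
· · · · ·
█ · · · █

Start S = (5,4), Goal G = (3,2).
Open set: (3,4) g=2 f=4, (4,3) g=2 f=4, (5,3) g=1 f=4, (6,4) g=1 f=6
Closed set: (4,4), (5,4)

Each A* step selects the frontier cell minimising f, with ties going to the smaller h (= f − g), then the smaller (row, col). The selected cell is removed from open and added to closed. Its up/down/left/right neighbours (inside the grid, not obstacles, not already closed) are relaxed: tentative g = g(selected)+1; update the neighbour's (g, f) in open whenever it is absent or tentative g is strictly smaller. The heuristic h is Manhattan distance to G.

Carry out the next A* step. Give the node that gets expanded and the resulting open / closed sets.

expanded=(3,4); open=[(2,4) g=3 f=6, (3,3) g=3 f=4, (4,3) g=2 f=4, (5,3) g=1 f=4, (6,4) g=1 f=6]; closed=[(3,4), (4,4), (5,4)]

step 1: expand (3,4) (f=4, h=2) → closed; open now [(2,4) g=3 f=6, (3,3) g=3 f=4, (4,3) g=2 f=4, (5,3) g=1 f=4, (6,4) g=1 f=6]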